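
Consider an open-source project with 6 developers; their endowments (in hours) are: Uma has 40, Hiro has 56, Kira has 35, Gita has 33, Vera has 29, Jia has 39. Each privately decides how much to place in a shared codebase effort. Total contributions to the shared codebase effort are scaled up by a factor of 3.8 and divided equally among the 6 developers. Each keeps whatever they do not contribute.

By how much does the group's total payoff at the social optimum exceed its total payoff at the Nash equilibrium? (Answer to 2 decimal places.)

649.60 hours

The private return per contributed unit is 3.8/6 = 0.6333 < 1 for every player regardless of endowment, so the Nash equilibrium is zero contribution and the group total is Σ E_j = 40 + 56 + 35 + 33 + 29 + 39 = 232.
Each contributed unit returns 3.800 to the group, so the social optimum is full contribution by everyone: group total = 3.800 × 232 = 881.60.
Efficiency loss = (3.800 − 1) × 232 = 649.60.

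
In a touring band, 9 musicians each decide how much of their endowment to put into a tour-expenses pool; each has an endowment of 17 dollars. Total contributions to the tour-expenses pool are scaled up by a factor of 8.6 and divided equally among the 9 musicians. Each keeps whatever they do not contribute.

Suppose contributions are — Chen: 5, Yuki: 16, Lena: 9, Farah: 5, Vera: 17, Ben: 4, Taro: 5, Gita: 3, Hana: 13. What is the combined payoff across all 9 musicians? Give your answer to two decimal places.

Total contributed: 5 + 16 + 9 + 5 + 17 + 4 + 5 + 3 + 13 = 77; total kept: 9 × 17 − 77 = 76.
The tour-expenses pool pays out 8.6 × 77 = 662.20 in aggregate.
Group total = 76 + 662.20 = 738.20.

738.20 dollars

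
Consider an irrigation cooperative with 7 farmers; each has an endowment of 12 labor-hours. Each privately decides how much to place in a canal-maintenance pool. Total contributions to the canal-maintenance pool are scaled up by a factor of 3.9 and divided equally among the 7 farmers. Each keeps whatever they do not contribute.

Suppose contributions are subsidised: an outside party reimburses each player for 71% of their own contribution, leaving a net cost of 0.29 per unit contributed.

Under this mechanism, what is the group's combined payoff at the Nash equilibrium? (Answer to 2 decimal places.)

Under the mechanism each unit contributed yields (3.9/7) / 0.29 = 1.9212 back to its contributor per unit of net cost, which exceeds 1, making full contribution the dominant choice for everyone.
So the Nash equilibrium is full contribution by all 7; the group earns 7 × (12 × 0.71 + 3.9 × 12) = 387.24.

387.24 labor-hours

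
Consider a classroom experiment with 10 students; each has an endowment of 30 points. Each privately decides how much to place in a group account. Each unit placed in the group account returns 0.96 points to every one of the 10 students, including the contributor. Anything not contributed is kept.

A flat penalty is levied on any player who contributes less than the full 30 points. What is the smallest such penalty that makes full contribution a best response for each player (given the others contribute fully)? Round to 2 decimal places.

1.20 points

Given the others contribute fully, the best deviation is to contribute 0 (any partial contribution still incurs the fine and gives up units whose private return 0.96 is below 1).
Deviating from 30 to 0 saves 30 points but forfeits the deviator's share of the drop in the group account: 0.96 × 30 = 28.80.
So the deviation gain is 30 − 28.80 = 1.20, and the fine must be at least 1.20 points to wipe it out.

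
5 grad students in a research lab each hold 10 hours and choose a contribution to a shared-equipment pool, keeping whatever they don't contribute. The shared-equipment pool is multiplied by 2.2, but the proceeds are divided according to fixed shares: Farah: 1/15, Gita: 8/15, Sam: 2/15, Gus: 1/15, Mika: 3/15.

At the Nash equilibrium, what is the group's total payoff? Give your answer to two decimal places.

A player with share s gets back 2.2·s per unit contributed, so full contribution is dominant for anyone with s > 1/2.2 = 0.4545 and zero contribution is dominant for anyone below.
Only Gita (8/15) clears that bar, contributing 10; the remaining 4 contribute 0. Total contributed: 10.
The shared-equipment pool pays out 2.2 × 10 = 22.00 in total (split across the unequal shares, but the aggregate is all that matters for the group sum).
The 4 free-riders keep 10 each, adding 40. Group total = 40 + 22.00 = 62.00.

62.00 hours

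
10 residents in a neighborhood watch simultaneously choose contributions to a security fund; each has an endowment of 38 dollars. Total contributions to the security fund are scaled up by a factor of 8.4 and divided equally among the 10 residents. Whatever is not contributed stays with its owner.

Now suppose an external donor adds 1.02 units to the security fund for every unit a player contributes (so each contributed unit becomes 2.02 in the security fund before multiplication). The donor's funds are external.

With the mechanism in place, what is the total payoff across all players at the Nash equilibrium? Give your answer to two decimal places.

With the mechanism, a contributed unit returns 8.4 × 2.02 / 10 = 1.6968 per unit of net cost to the contributor — now above 1 — so contributing fully is weakly dominant for every player.
So the Nash equilibrium is full contribution by all 10; the group earns 8.4 × 2.02 × 380 = 6447.84.

6447.84 dollars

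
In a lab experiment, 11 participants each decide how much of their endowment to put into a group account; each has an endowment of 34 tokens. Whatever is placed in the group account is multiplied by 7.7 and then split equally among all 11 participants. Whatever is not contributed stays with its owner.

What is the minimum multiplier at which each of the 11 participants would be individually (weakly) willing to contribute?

11

A contributed unit returns (multiplier)/11 to its contributor.
This reaches 1 exactly when the multiplier is 11.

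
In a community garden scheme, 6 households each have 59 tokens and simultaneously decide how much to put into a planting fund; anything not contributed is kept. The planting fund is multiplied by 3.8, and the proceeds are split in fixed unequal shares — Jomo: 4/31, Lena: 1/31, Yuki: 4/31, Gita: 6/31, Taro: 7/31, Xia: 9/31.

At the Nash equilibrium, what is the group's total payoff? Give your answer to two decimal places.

519.20 tokens

Player j's private return per contributed unit is 3.8 × (j's share). Contributing is weakly dominant for j when that share is at least 1/3.8 = 0.2632, and contributing 0 is dominant otherwise.
The only share above 0.2632 is Xia's 9/31, contributing 59; the remaining 5 contribute 0. Total contributed: 59.
The planting fund pays out 3.8 × 59 = 224.20 in total (split across the unequal shares, but the aggregate is all that matters for the group sum).
The 5 free-riders keep 59 each, adding 295. Group total = 295 + 224.20 = 519.20.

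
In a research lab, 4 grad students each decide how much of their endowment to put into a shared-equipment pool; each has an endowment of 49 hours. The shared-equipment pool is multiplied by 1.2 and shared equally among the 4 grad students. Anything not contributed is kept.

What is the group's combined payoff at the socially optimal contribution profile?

Each contributed unit returns 1.200 to the group as a whole (0.3000 to each of 4 players), which exceeds 1, so the social optimum is full contribution: group total = 1.200 × 196 = 235.20.

235.20 hours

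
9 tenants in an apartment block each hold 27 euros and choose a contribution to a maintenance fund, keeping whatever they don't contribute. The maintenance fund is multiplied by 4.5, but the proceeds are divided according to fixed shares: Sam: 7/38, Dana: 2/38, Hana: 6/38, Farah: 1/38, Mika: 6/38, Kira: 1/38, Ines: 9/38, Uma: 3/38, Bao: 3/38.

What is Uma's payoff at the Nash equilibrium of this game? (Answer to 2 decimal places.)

For player j, contributing a unit is worthwhile iff 4.5 × (j's share) ≥ 1, i.e. iff j's share is at least 0.2222.
The only share above 0.2222 is Ines's 9/38, contributing 27; the remaining 8 contribute 0. Total contributed: 27.
Uma keeps 27 and receives 4.5 × 27 × 3/38 = 9.59 from the maintenance fund, for a payoff of 36.59.

36.59 euros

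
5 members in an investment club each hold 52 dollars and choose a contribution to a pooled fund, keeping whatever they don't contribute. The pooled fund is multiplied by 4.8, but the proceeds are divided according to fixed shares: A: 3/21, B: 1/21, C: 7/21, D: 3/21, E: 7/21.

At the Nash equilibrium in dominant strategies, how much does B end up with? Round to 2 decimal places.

Each unit j contributes comes back to j as 4.8 × (j's share), so j prefers to contribute only if that share exceeds 1/4.8 = 0.2083; otherwise keeping the unit dominates.
C and E are above the threshold, contributing 52 each; the remaining 3 contribute 0. Total contributed: 104.
B keeps 52 and receives 4.8 × 104 × 1/21 = 23.77 from the pooled fund, for a payoff of 75.77.

75.77 dollars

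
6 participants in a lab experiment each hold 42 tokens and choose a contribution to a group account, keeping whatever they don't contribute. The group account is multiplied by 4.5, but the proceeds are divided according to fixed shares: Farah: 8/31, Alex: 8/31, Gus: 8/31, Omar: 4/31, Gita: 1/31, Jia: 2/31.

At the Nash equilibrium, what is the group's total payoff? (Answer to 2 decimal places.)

Player j's private return per contributed unit is 4.5 × (j's share). Contributing is weakly dominant for j when that share is at least 1/4.5 = 0.2222, and contributing 0 is dominant otherwise.
Farah, Alex and Gus are above the threshold, contributing 42 each; the remaining 3 contribute 0. Total contributed: 126.
The group account pays out 4.5 × 126 = 567.00 in total (split across the unequal shares, but the aggregate is all that matters for the group sum).
The 3 free-riders keep 42 each, adding 126. Group total = 126 + 567.00 = 693.00.

693.00 tokens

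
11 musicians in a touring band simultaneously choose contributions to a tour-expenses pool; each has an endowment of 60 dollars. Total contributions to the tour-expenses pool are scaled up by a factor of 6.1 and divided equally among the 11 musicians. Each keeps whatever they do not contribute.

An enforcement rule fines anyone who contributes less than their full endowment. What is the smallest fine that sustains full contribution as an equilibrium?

Given the others contribute fully, the best deviation is to contribute 0 (any partial contribution still incurs the fine and gives up units whose private return 0.5545 is below 1).
Deviating from 60 to 0 saves 60 dollars but forfeits the deviator's share of the drop in the tour-expenses pool: 6.1/11 × 60 = 33.27.
So the deviation gain is 60 − 33.27 = 26.73, and the fine must be at least 26.73 dollars to wipe it out.

26.73 dollars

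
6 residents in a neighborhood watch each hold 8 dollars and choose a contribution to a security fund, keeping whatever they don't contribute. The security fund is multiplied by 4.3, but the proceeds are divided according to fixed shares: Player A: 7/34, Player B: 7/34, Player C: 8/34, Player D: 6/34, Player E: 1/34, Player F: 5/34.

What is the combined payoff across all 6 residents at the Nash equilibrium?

74.40 dollars

Player j's private return per contributed unit is 4.3 × (j's share). Contributing is weakly dominant for j when that share is at least 1/4.3 = 0.2326, and contributing 0 is dominant otherwise.
The only share above 0.2326 is Player C's 8/34, contributing 8; the remaining 5 contribute 0. Total contributed: 8.
The security fund pays out 4.3 × 8 = 34.40 in total (split across the unequal shares, but the aggregate is all that matters for the group sum).
The 5 free-riders keep 8 each, adding 40. Group total = 40 + 34.40 = 74.40.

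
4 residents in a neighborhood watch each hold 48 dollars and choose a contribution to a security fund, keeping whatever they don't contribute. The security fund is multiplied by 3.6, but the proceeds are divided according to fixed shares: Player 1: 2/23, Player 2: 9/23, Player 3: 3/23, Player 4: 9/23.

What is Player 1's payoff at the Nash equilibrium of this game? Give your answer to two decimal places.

For player j, contributing a unit is worthwhile iff 3.6 × (j's share) ≥ 1, i.e. iff j's share is at least 0.2778.
Player 2 and Player 4 are above the threshold, contributing 48 each; the remaining 2 contribute 0. Total contributed: 96.
Player 1 keeps 48 and receives 3.6 × 96 × 2/23 = 30.05 from the security fund, for a payoff of 78.05.

78.05 dollars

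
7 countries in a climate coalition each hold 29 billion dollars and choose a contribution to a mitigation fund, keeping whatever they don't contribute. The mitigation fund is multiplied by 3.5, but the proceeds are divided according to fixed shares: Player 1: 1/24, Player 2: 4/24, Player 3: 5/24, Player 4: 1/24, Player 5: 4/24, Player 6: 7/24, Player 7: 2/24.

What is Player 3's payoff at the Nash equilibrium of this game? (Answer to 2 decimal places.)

50.15 billion dollars

For player j, contributing a unit is worthwhile iff 3.5 × (j's share) ≥ 1, i.e. iff j's share is at least 0.2857.
Only Player 6 (7/24) clears that bar, contributing 29; the remaining 6 contribute 0. Total contributed: 29.
Player 3 keeps 29 and receives 3.5 × 29 × 5/24 = 21.15 from the mitigation fund, for a payoff of 50.15.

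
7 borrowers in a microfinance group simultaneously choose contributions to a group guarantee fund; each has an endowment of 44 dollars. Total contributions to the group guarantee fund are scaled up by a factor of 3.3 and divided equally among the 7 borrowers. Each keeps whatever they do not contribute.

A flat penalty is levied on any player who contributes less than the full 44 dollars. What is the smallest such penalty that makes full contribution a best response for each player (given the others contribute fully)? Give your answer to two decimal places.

Given the others contribute fully, the best deviation is to contribute 0 (any partial contribution still incurs the fine and gives up units whose private return 0.4714 is below 1).
Deviating from 44 to 0 saves 44 dollars but forfeits the deviator's share of the drop in the group guarantee fund: 3.3/7 × 44 = 20.74.
So the deviation gain is 44 − 20.74 = 23.26, and the fine must be at least 23.26 dollars to wipe it out.

23.26 dollars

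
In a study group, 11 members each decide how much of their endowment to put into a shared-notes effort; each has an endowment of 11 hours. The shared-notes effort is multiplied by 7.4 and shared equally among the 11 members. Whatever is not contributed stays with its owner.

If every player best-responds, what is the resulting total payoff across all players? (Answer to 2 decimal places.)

Each contributed unit returns 7.4/11 = 0.6727 to its contributor — below 1 — so contributing 0 is dominant for every player. At the Nash equilibrium everyone keeps their 11, and the group total is 11 × 11 = 121.

121.00 hours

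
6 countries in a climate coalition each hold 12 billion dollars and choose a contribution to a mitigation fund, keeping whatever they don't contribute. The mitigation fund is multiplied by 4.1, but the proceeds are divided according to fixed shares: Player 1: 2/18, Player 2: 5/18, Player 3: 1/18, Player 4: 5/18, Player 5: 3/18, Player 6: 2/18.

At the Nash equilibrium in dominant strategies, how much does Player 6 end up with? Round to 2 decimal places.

22.93 billion dollars

Each unit j contributes comes back to j as 4.1 × (j's share), so j prefers to contribute only if that share exceeds 1/4.1 = 0.2439; otherwise keeping the unit dominates.
Player 2 and Player 4 are above the threshold, contributing 12 each; the remaining 4 contribute 0. Total contributed: 24.
Player 6 keeps 12 and receives 4.1 × 24 × 2/18 = 10.93 from the mitigation fund, for a payoff of 22.93.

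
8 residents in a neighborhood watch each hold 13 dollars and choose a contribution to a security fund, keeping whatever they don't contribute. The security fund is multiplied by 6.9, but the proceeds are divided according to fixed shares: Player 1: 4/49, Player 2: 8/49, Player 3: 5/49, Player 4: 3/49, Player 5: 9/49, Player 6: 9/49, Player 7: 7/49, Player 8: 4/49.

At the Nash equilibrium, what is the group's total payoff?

334.10 dollars

For player j, contributing a unit is worthwhile iff 6.9 × (j's share) ≥ 1, i.e. iff j's share is at least 0.1449.
Player 2, Player 5 and Player 6 clear that bar, contributing 13 each; the remaining 5 contribute 0. Total contributed: 39.
The security fund pays out 6.9 × 39 = 269.10 in total (split across the unequal shares, but the aggregate is all that matters for the group sum).
The 5 free-riders keep 13 each, adding 65. Group total = 65 + 269.10 = 334.10.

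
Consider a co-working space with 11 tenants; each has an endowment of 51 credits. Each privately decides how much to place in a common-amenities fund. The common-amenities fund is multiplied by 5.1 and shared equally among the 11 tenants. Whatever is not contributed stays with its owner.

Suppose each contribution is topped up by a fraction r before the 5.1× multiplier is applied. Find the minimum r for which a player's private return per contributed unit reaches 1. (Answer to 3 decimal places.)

With matching at rate r, one contributed unit becomes (1 + r) in the common-amenities fund and returns 5.1 × (1 + r) / 11 to the contributor.
Setting this equal to 1: 1 + r = 11/5.1 = 2.1569.
So the minimum matching rate is r = 2.1569 − 1 = 1.157.

1.157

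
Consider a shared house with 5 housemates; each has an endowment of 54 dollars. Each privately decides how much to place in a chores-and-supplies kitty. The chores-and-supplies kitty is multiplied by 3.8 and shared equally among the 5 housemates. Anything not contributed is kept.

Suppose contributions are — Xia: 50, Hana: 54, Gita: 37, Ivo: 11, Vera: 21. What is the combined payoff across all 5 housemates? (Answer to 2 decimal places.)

754.40 dollars

Total contributed: 50 + 54 + 37 + 11 + 21 = 173; total kept: 5 × 54 − 173 = 97.
The chores-and-supplies kitty pays out 3.8 × 173 = 657.40 in aggregate.
Group total = 97 + 657.40 = 754.40.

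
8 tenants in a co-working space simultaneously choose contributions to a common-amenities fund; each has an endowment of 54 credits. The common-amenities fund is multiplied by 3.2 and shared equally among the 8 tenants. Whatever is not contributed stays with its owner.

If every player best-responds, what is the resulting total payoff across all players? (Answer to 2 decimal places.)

Each contributed unit returns 3.2/8 = 0.4000 to its contributor — below 1 — so contributing 0 is dominant for every player. At the Nash equilibrium everyone keeps their 54, and the group total is 8 × 54 = 432.

432.00 credits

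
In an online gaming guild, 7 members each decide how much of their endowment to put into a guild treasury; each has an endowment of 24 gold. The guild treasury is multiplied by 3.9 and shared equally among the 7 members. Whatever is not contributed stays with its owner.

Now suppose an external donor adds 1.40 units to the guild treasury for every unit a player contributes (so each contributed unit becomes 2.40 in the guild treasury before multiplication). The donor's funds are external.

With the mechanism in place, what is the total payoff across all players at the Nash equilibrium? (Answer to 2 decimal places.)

1572.48 gold

With the mechanism, a contributed unit returns 3.9 × 2.40 / 7 = 1.3371 per unit of net cost to the contributor — now above 1 — so contributing fully is weakly dominant for every player.
So the Nash equilibrium is full contribution by all 7; the group earns 3.9 × 2.40 × 168 = 1572.48.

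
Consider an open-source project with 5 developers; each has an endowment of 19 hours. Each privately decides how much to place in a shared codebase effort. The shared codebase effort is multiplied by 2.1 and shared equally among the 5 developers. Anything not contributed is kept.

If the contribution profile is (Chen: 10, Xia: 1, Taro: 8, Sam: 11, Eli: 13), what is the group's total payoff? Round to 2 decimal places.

142.30 hours

Total contributed: 10 + 1 + 8 + 11 + 13 = 43; total kept: 5 × 19 − 43 = 52.
The shared codebase effort pays out 2.1 × 43 = 90.30 in aggregate.
Group total = 52 + 90.30 = 142.30.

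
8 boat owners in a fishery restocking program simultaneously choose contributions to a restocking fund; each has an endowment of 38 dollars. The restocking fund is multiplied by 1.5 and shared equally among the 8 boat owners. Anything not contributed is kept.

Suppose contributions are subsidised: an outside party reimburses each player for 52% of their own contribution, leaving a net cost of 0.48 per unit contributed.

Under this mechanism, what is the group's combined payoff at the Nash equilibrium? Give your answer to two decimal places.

The effective private return is (1.5/8) / 0.48 = 0.3906, which is still under 1, so the mechanism doesn't change anyone's dominant strategy: zero contribution.
Everyone keeps their endowment and the group total is 8 × 38 = 304.

304.00 dollars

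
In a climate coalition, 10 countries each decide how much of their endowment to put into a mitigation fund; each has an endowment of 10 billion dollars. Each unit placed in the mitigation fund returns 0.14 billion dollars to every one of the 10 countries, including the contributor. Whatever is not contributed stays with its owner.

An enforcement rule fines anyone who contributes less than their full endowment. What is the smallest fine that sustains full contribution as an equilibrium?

Given the others contribute fully, the best deviation is to contribute 0 (any partial contribution still incurs the fine and gives up units whose private return 0.14 is below 1).
Deviating from 10 to 0 saves 10 billion dollars but forfeits the deviator's share of the drop in the mitigation fund: 0.14 × 10 = 1.40.
So the deviation gain is 10 − 1.40 = 8.60, and the fine must be at least 8.60 billion dollars to wipe it out.

8.60 billion dollars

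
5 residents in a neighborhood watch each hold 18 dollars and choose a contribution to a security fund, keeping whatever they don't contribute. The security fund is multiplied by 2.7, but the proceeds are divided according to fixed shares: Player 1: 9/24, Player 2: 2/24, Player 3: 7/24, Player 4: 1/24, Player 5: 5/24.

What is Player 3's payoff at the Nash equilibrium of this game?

A player with share s gets back 2.7·s per unit contributed, so full contribution is dominant for anyone with s > 1/2.7 = 0.3704 and zero contribution is dominant for anyone below.
Only Player 1 (9/24) clears that bar, contributing 18; the remaining 4 contribute 0. Total contributed: 18.
Player 3 keeps 18 and receives 2.7 × 18 × 7/24 = 14.18 from the security fund, for a payoff of 32.18.

32.18 dollars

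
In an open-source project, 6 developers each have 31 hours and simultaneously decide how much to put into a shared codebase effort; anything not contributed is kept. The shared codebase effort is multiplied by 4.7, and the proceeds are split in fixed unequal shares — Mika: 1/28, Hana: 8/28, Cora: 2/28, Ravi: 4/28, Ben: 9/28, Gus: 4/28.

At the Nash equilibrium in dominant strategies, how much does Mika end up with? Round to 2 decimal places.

For player j, contributing a unit is worthwhile iff 4.7 × (j's share) ≥ 1, i.e. iff j's share is at least 0.2128.
The shares above 0.2128 belong to Hana and Ben, contributing 31 each; the remaining 4 contribute 0. Total contributed: 62.
Mika keeps 31 and receives 4.7 × 62 × 1/28 = 10.41 from the shared codebase effort, for a payoff of 41.41.

41.41 hours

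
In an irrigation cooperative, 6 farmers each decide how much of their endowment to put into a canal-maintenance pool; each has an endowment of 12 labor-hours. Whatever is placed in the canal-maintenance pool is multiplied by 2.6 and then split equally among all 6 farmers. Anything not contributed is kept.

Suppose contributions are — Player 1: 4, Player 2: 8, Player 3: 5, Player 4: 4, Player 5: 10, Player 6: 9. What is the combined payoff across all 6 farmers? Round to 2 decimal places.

136.00 labor-hours

Total contributed: 4 + 8 + 5 + 4 + 10 + 9 = 40; total kept: 6 × 12 − 40 = 32.
The canal-maintenance pool pays out 2.6 × 40 = 104.00 in aggregate.
Group total = 32 + 104.00 = 136.00.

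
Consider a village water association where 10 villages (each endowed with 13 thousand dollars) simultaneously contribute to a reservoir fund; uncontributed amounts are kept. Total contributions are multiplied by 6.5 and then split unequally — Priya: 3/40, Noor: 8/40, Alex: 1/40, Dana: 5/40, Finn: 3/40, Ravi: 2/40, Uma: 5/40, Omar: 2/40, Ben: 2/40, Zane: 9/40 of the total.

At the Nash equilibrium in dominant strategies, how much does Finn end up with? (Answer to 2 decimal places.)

25.68 thousand dollars

A player with share s gets back 6.5·s per unit contributed, so full contribution is dominant for anyone with s > 1/6.5 = 0.1538 and zero contribution is dominant for anyone below.
Noor and Zane clear that bar, contributing 13 each; the remaining 8 contribute 0. Total contributed: 26.
Finn keeps 13 and receives 6.5 × 26 × 3/40 = 12.68 from the reservoir fund, for a payoff of 25.68.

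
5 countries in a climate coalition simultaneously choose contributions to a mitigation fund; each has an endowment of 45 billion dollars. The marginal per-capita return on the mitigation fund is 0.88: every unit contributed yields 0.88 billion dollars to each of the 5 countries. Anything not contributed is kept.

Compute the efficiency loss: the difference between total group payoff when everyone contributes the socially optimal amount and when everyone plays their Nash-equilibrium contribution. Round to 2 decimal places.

765.00 billion dollars

The private return per contributed unit is 0.88 < 1, so contributing 0 is dominant for every player. At the Nash equilibrium everyone keeps their 45, and the group total is 5 × 45 = 225.
Each contributed unit returns 4.400 to the group as a whole (0.88 to each of 5 players), which exceeds 1, so the social optimum is full contribution: group total = 4.400 × 225 = 990.00.
Efficiency loss = 990.00 − 225 = 765.00.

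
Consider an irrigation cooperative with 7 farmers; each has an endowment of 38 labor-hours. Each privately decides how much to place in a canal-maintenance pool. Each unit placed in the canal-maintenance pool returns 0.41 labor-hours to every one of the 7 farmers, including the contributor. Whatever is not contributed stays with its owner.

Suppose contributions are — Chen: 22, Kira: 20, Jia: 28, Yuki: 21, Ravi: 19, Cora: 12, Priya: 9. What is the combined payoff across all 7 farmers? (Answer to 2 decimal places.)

Total contributed: 22 + 20 + 28 + 21 + 19 + 12 + 9 = 131; total kept: 7 × 38 − 131 = 135.
The canal-maintenance pool pays out 0.41 × 7 × 131 = 375.97 in aggregate.
Group total = 135 + 375.97 = 510.97.

510.97 labor-hours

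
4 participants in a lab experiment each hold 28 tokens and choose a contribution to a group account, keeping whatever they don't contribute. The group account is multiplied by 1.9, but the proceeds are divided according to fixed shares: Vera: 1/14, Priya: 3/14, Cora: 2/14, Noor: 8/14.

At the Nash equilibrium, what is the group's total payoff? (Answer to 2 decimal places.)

137.20 tokens

For player j, contributing a unit is worthwhile iff 1.9 × (j's share) ≥ 1, i.e. iff j's share is at least 0.5263.
The only share above 0.5263 is Noor's 8/14, contributing 28; the remaining 3 contribute 0. Total contributed: 28.
The group account pays out 1.9 × 28 = 53.20 in total (split across the unequal shares, but the aggregate is all that matters for the group sum).
The 3 free-riders keep 28 each, adding 84. Group total = 84 + 53.20 = 137.20.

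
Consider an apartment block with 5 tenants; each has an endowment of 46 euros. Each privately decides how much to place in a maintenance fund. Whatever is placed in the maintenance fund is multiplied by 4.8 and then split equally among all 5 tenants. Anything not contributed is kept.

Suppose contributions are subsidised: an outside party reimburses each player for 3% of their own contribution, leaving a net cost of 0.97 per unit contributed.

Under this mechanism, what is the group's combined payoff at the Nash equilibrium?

The effective private return is (4.8/5) / 0.97 = 0.9897, which is still under 1, so the mechanism doesn't change anyone's dominant strategy: zero contribution.
Everyone keeps their endowment and the group total is 5 × 46 = 230.

230.00 euros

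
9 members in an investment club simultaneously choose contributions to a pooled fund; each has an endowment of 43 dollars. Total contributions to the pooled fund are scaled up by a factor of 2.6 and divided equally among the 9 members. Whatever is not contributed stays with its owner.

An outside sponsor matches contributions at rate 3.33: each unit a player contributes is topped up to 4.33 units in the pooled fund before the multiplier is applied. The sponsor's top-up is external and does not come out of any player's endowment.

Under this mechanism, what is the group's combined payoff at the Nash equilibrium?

4356.85 dollars

Under the mechanism each unit contributed yields 2.6 × 4.33 / 9 = 1.2509 back to its contributor per unit of net cost, which exceeds 1, making full contribution the dominant choice for everyone.
So the Nash equilibrium is full contribution by all 9; the group earns 2.6 × 4.33 × 387 = 4356.85.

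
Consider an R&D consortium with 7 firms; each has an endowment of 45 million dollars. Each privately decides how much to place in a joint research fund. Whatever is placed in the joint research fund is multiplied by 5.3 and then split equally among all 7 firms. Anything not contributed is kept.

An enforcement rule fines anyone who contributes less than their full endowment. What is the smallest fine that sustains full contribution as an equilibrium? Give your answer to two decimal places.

Given the others contribute fully, the best deviation is to contribute 0 (any partial contribution still incurs the fine and gives up units whose private return 0.7571 is below 1).
Deviating from 45 to 0 saves 45 million dollars but forfeits the deviator's share of the drop in the joint research fund: 5.3/7 × 45 = 34.07.
So the deviation gain is 45 − 34.07 = 10.93, and the fine must be at least 10.93 million dollars to wipe it out.

10.93 million dollars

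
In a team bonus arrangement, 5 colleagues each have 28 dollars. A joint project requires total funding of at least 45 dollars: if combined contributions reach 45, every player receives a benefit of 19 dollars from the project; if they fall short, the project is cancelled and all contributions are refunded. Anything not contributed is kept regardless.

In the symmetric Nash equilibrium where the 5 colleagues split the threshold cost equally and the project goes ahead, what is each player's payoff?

38 dollars

Equal share of the threshold: 45/5 = 9.
At this profile no one gains by cutting their contribution: any cut drops the total below 45, the project is cancelled, contributions are refunded, and the deviator ends with 28, which is less than 28 − 9 + 19 = 38. Contributing more than 9 just wastes the excess. So contributing exactly 9 is a best response.
Each player's payoff: 28 − 9 + 19 = 38.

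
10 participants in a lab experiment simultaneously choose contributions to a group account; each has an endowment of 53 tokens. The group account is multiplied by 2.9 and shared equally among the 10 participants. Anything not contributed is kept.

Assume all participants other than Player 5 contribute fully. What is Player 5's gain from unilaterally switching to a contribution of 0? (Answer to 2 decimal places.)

Switching from a contribution of 53 to 0 lets Player 5 keep an extra 53 tokens, but lowers the group account by 53, which costs Player 5 their own share of that drop: 2.9/10 × 53 = 15.37.
Net gain = 53 − 15.37 = 37.63. The private return per contributed unit (0.2900) is below 1, so free-riding is indeed the best response regardless of what the others do.

37.63 tokens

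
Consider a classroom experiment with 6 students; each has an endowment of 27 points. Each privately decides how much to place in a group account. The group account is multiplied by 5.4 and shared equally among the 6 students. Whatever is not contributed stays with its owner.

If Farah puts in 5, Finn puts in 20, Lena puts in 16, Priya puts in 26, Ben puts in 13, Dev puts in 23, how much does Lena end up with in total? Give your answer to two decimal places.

103.70 points

Total contributed: 5 + 20 + 16 + 26 + 13 + 23 = 103.
Each receives 5.4 × 103 / 6 = 92.70 from the group account.
Lena keeps 27 − 16 = 11, so Lena's payoff is 11 + 92.70 = 103.70.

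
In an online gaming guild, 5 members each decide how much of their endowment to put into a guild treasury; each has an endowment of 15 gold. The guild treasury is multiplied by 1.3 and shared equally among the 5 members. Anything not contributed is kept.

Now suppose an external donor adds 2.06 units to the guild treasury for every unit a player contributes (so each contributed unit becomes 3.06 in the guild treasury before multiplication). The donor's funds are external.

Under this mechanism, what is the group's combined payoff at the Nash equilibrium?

75.00 gold

Even with the mechanism, each unit contributed returns only 1.3 × 3.06 / 5 = 0.7956 per unit of net cost, so contributing nothing is still dominant.
Everyone keeps their endowment and the group total is 5 × 15 = 75.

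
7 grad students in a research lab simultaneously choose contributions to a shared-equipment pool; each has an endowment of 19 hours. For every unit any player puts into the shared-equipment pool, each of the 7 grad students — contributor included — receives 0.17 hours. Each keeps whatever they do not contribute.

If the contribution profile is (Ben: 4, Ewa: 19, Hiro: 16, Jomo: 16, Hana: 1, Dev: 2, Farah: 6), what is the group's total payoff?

Total contributed: 4 + 19 + 16 + 16 + 1 + 2 + 6 = 64; total kept: 7 × 19 − 64 = 69.
The shared-equipment pool pays out 0.17 × 7 × 64 = 76.16 in aggregate.
Group total = 69 + 76.16 = 145.16.

145.16 hours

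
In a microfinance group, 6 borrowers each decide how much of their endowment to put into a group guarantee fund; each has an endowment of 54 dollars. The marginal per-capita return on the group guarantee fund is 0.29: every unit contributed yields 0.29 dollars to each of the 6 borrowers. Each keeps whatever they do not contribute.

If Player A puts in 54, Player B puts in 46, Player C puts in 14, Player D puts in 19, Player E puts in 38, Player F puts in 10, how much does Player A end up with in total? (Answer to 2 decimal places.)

52.49 dollars

Total contributed: 54 + 46 + 14 + 19 + 38 + 10 = 181.
Each receives 0.29 × 181 = 52.49 from the group guarantee fund.
Player A keeps 54 − 54 = 0, so Player A's payoff is 0 + 52.49 = 52.49.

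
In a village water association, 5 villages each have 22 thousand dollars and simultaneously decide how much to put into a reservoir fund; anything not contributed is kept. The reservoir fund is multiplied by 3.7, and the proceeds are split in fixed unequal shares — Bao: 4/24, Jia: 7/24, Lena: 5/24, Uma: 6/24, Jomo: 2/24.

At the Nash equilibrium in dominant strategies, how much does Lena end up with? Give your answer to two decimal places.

38.96 thousand dollars

Each unit j contributes comes back to j as 3.7 × (j's share), so j prefers to contribute only if that share exceeds 1/3.7 = 0.2703; otherwise keeping the unit dominates.
Jia alone (share 7/24) is above the threshold, contributing 22; the remaining 4 contribute 0. Total contributed: 22.
Lena keeps 22 and receives 3.7 × 22 × 5/24 = 16.96 from the reservoir fund, for a payoff of 38.96.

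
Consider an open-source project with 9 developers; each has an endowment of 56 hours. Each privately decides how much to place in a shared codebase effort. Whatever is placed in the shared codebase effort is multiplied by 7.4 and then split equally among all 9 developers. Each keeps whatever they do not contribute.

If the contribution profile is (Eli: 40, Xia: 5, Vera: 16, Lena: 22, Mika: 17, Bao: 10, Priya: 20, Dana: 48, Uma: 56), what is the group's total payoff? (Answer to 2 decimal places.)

Total contributed: 40 + 5 + 16 + 22 + 17 + 10 + 20 + 48 + 56 = 234; total kept: 9 × 56 − 234 = 270.
The shared codebase effort pays out 7.4 × 234 = 1731.60 in aggregate.
Group total = 270 + 1731.60 = 2001.60.

2001.60 hours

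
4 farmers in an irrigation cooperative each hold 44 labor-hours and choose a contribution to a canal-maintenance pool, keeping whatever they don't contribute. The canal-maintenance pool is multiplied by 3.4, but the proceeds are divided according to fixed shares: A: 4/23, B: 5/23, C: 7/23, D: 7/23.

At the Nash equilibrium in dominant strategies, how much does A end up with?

96.03 labor-hours

Each unit j contributes comes back to j as 3.4 × (j's share), so j prefers to contribute only if that share exceeds 1/3.4 = 0.2941; otherwise keeping the unit dominates.
C and D are above the threshold, contributing 44 each; the remaining 2 contribute 0. Total contributed: 88.
A keeps 44 and receives 3.4 × 88 × 4/23 = 52.03 from the canal-maintenance pool, for a payoff of 96.03.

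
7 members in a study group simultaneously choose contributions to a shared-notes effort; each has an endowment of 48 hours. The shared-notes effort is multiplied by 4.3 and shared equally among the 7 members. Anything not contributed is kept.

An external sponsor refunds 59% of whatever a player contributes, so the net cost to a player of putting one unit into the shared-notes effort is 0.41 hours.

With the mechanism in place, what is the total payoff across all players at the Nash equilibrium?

Under the mechanism each unit contributed yields (4.3/7) / 0.41 = 1.4983 back to its contributor per unit of net cost, which exceeds 1, making full contribution the dominant choice for everyone.
So the Nash equilibrium is full contribution by all 7; the group earns 7 × (48 × 0.59 + 4.3 × 48) = 1643.04.

1643.04 hours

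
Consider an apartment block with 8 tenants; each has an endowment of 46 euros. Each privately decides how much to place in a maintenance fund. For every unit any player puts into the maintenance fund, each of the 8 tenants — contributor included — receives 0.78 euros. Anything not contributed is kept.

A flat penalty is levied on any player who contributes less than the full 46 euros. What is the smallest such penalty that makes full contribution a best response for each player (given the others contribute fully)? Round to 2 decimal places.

Given the others contribute fully, the best deviation is to contribute 0 (any partial contribution still incurs the fine and gives up units whose private return 0.78 is below 1).
Deviating from 46 to 0 saves 46 euros but forfeits the deviator's share of the drop in the maintenance fund: 0.78 × 46 = 35.88.
So the deviation gain is 46 − 35.88 = 10.12, and the fine must be at least 10.12 euros to wipe it out.

10.12 euros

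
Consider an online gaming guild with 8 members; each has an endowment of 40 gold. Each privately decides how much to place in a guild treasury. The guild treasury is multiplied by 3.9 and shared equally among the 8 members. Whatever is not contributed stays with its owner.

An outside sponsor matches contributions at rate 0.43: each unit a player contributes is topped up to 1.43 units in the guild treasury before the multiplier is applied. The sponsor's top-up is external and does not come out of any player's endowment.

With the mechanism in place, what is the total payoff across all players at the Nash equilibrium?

320.00 gold

The effective private return is 3.9 × 1.43 / 8 = 0.6971, which is still under 1, so the mechanism doesn't change anyone's dominant strategy: zero contribution.
At the Nash equilibrium no one contributes; group total payoff = 8 × 40 = 320.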